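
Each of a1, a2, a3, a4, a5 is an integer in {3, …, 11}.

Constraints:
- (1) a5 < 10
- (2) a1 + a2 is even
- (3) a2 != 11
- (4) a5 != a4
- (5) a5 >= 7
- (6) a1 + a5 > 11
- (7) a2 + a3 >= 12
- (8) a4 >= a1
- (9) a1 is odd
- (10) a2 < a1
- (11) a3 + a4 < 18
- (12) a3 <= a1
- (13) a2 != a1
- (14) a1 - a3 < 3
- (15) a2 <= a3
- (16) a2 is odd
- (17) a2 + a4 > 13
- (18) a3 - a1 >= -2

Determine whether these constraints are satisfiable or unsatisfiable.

Take a1 = 7, a2 = 5, a3 = 7, a4 = 9, a5 = 7. Then constraint 6: a1 + a5 = 14; constraint 7: a2 + a3 = 12; constraint 11: a3 + a4 = 16, and every other listed constraint is also met.

Satisfiable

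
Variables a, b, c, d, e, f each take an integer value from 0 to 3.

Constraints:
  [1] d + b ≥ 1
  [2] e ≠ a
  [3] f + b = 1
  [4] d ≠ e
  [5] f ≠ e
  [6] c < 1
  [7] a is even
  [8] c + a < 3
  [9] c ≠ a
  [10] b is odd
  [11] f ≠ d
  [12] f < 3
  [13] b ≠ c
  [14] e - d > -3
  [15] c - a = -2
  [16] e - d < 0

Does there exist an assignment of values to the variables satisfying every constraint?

Try a = 2, b = 1, c = 0, d = 3, e = 1, f = 0.
Check constraint 1: d + b = 4; constraint 3: f + b = 1. The remaining constraints are straightforward to verify.

Satisfiable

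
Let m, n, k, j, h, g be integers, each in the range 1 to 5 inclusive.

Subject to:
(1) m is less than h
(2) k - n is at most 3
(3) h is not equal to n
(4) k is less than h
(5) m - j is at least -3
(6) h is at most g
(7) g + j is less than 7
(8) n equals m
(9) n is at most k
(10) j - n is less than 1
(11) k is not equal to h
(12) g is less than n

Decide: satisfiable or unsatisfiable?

Unsatisfiable

Constraints 4, 6, 9, and 12 give g < n, n ≤ k, k < h, h ≤ g. Chaining: g < n ≤ k < h ≤ g, which forces g < g — impossible.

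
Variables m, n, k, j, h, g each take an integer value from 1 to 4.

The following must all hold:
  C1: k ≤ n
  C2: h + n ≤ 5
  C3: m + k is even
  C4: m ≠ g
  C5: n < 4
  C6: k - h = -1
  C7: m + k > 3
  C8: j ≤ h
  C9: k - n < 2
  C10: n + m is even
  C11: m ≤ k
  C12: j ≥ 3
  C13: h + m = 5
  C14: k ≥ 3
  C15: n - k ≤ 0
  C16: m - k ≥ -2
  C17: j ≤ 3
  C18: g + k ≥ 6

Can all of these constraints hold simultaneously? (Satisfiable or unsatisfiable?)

Unsatisfiable

From constraints 8 and 12: h ≥ j ≥ 3. From constraints 1 and 14: n ≥ k ≥ 3. Hence h + n ≥ 6. But constraint 2 requires h + n ≤ 5, and 5 < 6. Contradiction.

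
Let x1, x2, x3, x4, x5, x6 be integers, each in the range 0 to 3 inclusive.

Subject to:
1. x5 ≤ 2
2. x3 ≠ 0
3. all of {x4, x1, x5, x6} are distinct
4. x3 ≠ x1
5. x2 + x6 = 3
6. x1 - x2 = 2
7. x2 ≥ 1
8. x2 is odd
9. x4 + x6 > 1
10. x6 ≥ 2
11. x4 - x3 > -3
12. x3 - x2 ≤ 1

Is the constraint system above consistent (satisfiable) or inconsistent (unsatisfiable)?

Setting (x1, x2, x3, x4, x5, x6) = (3, 1, 2, 0, 1, 2) satisfies everything: constraint 5: x2 + x6 = 3; constraint 6: x1 - x2 = 2, and the others follow.

Satisfiable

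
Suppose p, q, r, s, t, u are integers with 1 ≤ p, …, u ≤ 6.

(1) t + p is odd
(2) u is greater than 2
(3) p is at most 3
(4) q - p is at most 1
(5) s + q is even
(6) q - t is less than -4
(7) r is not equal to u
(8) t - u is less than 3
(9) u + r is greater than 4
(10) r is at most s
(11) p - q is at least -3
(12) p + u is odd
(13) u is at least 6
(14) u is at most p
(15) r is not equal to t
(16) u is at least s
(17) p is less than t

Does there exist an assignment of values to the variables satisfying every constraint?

From constraints 13 and 14: p ≥ u and u ≥ 6, so p ≥ 6. From constraint 3: p ≤ 3. But 3 < 6, so no value of p works.

Unsatisfiable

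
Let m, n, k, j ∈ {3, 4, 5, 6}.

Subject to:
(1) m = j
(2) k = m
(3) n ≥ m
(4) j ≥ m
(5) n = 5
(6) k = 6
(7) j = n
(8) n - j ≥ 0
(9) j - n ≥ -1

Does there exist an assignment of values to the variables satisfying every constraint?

Unsatisfiable

Constraint 6 fixes k = 6 and constraint 5 fixes n = 5. Constraints 1, 2, and 7 give k = m = j = n, so k = n. But 6 ≠ 5 — contradiction.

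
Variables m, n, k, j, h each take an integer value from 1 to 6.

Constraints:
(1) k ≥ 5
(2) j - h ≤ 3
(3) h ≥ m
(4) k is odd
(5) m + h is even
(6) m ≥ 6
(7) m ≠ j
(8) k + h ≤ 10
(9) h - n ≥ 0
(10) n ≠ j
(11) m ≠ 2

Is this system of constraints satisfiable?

From constraint 1: k ≥ 5. From constraints 3 and 6: h ≥ m ≥ 6. Hence k + h ≥ 11. But constraint 8 requires k + h ≤ 10, and 10 < 11. Contradiction.

Unsatisfiable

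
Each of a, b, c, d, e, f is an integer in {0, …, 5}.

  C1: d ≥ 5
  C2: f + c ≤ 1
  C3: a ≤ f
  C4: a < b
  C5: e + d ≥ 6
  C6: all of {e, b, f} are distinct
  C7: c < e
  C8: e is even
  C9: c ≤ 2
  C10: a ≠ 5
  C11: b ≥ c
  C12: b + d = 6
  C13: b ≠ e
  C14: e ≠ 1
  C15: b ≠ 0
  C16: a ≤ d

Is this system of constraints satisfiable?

Satisfiable

Setting (a, b, c, d, e, f) = (0, 1, 1, 5, 2, 0) satisfies everything: constraint 2: f + c = 1; constraint 5: e + d = 7, and the others follow.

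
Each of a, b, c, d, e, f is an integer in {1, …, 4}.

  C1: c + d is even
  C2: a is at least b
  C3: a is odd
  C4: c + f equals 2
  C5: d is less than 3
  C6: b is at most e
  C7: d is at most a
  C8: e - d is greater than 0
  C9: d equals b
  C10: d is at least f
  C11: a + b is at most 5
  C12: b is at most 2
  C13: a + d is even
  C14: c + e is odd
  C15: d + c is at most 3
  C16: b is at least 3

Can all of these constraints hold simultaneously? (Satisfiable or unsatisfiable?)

Unsatisfiable

From constraint 16: b ≥ 3. From constraint 12: b ≤ 2. But 2 < 3, so no value of b works.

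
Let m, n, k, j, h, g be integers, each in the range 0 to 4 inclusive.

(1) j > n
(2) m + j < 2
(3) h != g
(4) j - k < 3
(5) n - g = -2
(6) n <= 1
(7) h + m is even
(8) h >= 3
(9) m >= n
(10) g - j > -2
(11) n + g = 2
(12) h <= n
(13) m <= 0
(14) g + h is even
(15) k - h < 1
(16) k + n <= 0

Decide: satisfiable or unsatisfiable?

Unsatisfiable

From constraints 8 and 12: n ≥ h and h ≥ 3, so n ≥ 3. From constraints 9 and 13: n ≤ m and m ≤ 0, so n ≤ 0. But 0 < 3, so no value of n works.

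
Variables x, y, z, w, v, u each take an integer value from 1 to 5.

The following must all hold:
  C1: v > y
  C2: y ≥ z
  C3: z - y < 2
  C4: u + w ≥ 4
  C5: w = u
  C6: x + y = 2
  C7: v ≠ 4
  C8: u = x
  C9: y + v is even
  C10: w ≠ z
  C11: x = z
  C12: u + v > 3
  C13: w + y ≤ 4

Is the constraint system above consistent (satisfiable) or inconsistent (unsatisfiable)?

Unsatisfiable

From constraints 5, 8, and 11, w = u = x = z, so w = z. But constraint 10 says w ≠ z. Contradiction.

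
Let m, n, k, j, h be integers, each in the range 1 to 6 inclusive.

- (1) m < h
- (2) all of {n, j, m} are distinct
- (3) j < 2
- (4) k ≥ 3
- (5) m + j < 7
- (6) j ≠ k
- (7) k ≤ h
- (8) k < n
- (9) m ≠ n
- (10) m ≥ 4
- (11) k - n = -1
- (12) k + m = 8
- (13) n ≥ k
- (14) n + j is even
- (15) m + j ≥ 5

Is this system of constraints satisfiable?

Satisfiable

Take m = 4, n = 5, k = 4, j = 1, h = 6. Then constraint 5: m + j = 5; constraint 11: k - n = -1, and every other listed constraint is also met.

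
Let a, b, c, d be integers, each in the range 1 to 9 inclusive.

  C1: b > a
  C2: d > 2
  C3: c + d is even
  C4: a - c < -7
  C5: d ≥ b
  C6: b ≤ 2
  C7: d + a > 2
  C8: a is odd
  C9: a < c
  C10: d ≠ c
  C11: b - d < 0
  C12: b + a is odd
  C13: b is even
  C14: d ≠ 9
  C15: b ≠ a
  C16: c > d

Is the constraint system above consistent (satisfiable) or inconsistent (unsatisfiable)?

One satisfying assignment is a = 1, b = 2, c = 9, d = 3.
For the less obvious constraints — constraint 4: a - c = -8; constraint 7: d + a = 4 — and the others hold by inspection.

Satisfiable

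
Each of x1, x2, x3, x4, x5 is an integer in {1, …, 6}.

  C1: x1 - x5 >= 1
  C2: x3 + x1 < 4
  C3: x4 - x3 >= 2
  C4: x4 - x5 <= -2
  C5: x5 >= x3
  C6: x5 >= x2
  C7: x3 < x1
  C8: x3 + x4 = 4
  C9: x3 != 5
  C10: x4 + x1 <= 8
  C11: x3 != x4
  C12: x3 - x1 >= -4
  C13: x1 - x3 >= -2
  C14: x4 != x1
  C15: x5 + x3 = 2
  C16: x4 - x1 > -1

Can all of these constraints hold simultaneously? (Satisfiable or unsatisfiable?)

Unsatisfiable

Constraints 1, 3, 4, and 12 give x1 − x5 ≥ 1, x5 − x4 ≥ 2, x4 − x3 ≥ 2, x3 − x1 ≥ -4.
Adding all 4 inequalities: the left sides telescope to 0, and the right sides sum to 1 + 2 + 2 + (-4) = 1. So 0 ≥ 1, which is false.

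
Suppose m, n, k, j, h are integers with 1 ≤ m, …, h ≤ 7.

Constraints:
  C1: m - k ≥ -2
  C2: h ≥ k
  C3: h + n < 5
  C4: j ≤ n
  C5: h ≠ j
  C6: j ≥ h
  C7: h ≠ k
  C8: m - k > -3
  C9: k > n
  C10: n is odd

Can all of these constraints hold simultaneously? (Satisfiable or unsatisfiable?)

Constraints 2, 4, 6, and 9 give h ≤ j, j ≤ n, n < k, k ≤ h. Chaining: h ≤ j ≤ n < k ≤ h, which forces h < h — impossible.

Unsatisfiable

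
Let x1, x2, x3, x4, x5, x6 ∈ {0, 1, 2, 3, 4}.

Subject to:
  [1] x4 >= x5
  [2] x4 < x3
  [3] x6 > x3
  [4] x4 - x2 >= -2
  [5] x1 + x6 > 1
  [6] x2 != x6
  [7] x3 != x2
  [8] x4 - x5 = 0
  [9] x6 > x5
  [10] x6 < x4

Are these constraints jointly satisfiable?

Constraints 2, 3, and 10 give x3 < x6, x6 < x4, x4 < x3. Chaining: x3 < x6 < x4 < x3, which forces x3 < x3 — impossible.

Unsatisfiable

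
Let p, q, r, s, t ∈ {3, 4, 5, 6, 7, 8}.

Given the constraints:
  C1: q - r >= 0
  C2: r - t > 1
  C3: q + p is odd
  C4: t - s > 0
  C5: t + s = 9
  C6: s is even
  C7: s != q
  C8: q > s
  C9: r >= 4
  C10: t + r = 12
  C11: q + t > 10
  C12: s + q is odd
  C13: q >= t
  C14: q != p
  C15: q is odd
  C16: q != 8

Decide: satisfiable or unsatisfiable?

Satisfiable

Take p = 6, q = 7, r = 7, s = 4, t = 5. Then constraint 1: q - r = 0; constraint 2: r - t = 2; constraint 4: t - s = 1, and every other listed constraint is also met.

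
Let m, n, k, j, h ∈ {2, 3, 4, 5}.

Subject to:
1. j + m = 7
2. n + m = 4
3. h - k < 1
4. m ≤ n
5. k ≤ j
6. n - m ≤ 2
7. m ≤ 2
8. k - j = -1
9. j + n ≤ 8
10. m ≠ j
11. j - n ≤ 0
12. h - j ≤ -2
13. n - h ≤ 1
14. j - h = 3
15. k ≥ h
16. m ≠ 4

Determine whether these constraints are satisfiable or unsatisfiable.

Unsatisfiable

Constraints 11, 12, and 13 give j − h ≥ 2, h − n ≥ -1, n − j ≥ 0.
Adding all 3 inequalities: the left sides telescope to 0, and the right sides sum to 2 + (-1) + 0 = 1. So 0 ≥ 1, which is false.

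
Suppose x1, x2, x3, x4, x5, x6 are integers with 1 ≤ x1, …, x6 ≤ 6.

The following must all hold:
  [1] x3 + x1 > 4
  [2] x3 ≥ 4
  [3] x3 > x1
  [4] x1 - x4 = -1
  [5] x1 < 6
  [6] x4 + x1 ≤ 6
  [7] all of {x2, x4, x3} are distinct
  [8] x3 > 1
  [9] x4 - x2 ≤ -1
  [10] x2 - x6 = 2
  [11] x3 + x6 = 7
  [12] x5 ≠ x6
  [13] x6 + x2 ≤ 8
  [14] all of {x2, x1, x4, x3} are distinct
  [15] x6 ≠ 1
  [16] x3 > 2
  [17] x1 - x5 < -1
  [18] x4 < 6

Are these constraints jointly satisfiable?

Satisfiable

One satisfying assignment is x1 = 1, x2 = 4, x3 = 5, x4 = 2, x5 = 5, x6 = 2.
For the less obvious constraints — constraint 1: x3 + x1 = 6; constraint 4: x1 - x4 = -1; constraint 6: x4 + x1 = 3 — and the others hold by inspection.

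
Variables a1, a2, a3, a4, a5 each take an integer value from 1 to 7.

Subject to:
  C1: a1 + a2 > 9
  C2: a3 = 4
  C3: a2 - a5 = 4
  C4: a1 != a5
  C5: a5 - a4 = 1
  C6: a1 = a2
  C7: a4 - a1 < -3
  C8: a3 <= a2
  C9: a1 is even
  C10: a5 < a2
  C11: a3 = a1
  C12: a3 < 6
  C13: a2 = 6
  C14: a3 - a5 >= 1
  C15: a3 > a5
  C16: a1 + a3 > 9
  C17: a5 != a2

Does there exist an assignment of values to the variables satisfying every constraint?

Unsatisfiable

Constraint 2 fixes a3 = 4 and constraint 13 fixes a2 = 6. Constraints 6 and 11 give a3 = a1 = a2, so a3 = a2. But 4 ≠ 6 — contradiction.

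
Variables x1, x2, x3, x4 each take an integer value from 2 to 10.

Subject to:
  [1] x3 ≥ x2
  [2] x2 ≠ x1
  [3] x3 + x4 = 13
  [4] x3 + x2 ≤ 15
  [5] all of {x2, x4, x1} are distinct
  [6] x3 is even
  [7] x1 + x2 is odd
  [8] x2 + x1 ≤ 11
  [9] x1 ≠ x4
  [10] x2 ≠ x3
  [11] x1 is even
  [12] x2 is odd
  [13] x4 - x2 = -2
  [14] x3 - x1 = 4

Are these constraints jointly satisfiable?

One satisfying assignment is x1 = 4, x2 = 7, x3 = 8, x4 = 5.
For the less obvious constraints — constraint 3: x3 + x4 = 13; constraint 4: x3 + x2 = 15; constraint 8: x2 + x1 = 11 — and the others hold by inspection.

Satisfiable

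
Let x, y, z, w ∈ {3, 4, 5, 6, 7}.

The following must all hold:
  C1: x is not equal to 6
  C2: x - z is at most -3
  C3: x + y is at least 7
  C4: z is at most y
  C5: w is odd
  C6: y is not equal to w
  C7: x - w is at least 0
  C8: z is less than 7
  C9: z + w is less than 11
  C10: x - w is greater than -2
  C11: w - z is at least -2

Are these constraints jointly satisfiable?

Unsatisfiable

Constraints 2, 7, and 11 give z − x ≥ 3, x − w ≥ 0, w − z ≥ -2.
Adding all 3 inequalities: the left sides telescope to 0, and the right sides sum to 3 + 0 + (-2) = 1. So 0 ≥ 1, which is false.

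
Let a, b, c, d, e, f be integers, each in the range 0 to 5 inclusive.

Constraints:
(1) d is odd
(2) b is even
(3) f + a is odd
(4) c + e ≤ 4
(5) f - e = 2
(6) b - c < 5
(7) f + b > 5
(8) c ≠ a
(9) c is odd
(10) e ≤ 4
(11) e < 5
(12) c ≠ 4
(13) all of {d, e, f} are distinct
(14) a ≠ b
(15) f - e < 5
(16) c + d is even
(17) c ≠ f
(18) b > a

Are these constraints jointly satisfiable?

Satisfiable

One satisfying assignment is a = 3, b = 4, c = 1, d = 1, e = 2, f = 4.
For the less obvious constraints — constraint 4: c + e = 3; constraint 5: f - e = 2; constraint 6: b - c = 3 — and the others hold by inspection.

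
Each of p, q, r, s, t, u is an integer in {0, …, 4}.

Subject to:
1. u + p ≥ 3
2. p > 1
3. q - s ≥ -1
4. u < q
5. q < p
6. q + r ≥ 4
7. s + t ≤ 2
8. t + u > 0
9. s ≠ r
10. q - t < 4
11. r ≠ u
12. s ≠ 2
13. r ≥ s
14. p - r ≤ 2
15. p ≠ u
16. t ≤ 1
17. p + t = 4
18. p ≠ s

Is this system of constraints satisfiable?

Satisfiable

The assignment p = 3, q = 2, r = 3, s = 1, t = 1, u = 1 works:
  constraint 1 holds since u + p = 4.
  constraint 3 holds since q - s = 1.
  constraint 6 holds since q + r = 5.
The rest check out directly.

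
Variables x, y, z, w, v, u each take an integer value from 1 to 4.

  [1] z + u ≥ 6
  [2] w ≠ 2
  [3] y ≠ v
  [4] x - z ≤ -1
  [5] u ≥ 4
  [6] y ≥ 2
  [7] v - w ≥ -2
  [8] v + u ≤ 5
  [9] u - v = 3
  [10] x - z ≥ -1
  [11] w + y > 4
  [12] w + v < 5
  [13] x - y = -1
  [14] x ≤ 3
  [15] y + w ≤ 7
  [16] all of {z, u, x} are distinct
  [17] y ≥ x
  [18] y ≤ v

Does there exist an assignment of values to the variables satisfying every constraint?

Unsatisfiable

From constraints 6 and 18: v ≥ y ≥ 2. From constraint 5: u ≥ 4. Hence v + u ≥ 6. But constraint 8 requires v + u ≤ 5, and 5 < 6. Contradiction.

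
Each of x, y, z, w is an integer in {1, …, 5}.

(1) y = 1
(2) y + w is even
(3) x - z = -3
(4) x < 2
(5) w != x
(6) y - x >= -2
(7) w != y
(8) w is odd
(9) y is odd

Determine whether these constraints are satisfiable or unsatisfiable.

Satisfiable

Try x = 1, y = 1, z = 4, w = 3.
Check constraint 2: y + w = 4 is even; constraint 3: x - z = -3; constraint 6: y - x = 0. The remaining constraints are straightforward to verify.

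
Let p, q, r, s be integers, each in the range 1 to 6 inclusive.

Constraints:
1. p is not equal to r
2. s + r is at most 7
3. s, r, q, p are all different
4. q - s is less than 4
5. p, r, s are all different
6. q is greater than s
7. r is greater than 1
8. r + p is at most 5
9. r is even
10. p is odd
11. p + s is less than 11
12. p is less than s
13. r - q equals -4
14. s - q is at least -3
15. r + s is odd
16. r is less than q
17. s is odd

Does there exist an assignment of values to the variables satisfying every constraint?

Satisfiable

Try p = 3, q = 6, r = 2, s = 5.
Check constraint 2: s + r = 7; constraint 4: q - s = 1. The remaining constraints are straightforward to verify.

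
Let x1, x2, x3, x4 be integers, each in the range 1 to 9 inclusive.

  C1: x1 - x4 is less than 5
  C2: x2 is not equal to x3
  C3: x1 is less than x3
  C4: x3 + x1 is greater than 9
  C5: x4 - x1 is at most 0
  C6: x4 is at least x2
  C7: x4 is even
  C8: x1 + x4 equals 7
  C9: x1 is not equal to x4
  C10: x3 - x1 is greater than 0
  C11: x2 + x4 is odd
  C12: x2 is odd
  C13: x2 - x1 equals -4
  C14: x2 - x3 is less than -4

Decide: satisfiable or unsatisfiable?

The assignment x1 = 5, x2 = 1, x3 = 6, x4 = 2 works:
  constraint 1 holds since x1 - x4 = 3.
  constraint 4 holds since x3 + x1 = 11.
  constraint 5 holds since x4 - x1 = -3.
The rest check out directly.

Satisfiable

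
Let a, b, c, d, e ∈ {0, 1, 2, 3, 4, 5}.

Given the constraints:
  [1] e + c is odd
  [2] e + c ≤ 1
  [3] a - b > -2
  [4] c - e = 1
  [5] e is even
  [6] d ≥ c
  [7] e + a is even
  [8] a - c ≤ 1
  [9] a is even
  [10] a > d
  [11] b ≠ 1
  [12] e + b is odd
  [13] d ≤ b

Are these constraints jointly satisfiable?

Satisfiable

Setting (a, b, c, d, e) = (2, 3, 1, 1, 0) satisfies everything: constraint 2: e + c = 1; constraint 3: a - b = -1, and the others follow.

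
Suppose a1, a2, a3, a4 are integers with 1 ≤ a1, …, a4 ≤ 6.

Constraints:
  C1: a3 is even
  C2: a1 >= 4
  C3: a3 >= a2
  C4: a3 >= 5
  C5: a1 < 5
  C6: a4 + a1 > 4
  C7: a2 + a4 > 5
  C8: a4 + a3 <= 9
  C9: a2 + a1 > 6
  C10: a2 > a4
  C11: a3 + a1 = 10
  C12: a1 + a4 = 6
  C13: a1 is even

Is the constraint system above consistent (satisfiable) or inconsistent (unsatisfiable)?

Satisfiable

Try a1 = 4, a2 = 5, a3 = 6, a4 = 2.
Check constraint 6: a4 + a1 = 6; constraint 7: a2 + a4 = 7. The remaining constraints are straightforward to verify.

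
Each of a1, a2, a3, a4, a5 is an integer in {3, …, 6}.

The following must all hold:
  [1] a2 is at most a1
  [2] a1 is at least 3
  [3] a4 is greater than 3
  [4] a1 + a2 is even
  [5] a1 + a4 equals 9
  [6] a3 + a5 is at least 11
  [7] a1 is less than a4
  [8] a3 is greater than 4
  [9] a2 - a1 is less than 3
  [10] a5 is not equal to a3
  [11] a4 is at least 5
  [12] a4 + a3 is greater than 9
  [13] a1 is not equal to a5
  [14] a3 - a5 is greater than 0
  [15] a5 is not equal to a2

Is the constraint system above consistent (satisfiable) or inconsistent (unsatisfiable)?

Satisfiable

Try a1 = 3, a2 = 3, a3 = 6, a4 = 6, a5 = 5.
Check constraint 5: a1 + a4 = 9; constraint 6: a3 + a5 = 11. The remaining constraints are straightforward to verify.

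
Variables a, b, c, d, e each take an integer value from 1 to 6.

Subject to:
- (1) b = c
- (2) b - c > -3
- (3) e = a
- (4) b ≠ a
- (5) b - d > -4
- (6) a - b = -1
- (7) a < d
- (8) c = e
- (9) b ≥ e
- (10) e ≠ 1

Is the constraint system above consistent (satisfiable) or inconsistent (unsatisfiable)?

From constraints 1, 3, and 8, b = c = e = a, so b = a. But constraint 4 says b ≠ a. Contradiction.

Unsatisfiable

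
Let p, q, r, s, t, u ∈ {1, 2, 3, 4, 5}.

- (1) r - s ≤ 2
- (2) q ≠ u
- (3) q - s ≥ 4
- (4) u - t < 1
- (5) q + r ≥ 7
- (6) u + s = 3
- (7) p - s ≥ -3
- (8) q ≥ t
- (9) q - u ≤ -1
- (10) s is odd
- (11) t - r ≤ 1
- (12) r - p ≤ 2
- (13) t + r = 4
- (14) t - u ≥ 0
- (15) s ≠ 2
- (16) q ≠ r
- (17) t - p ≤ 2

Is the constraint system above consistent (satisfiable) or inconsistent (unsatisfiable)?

Constraints 1, 3, 9, 11, and 14 give s − r ≥ -2, r − t ≥ -1, t − u ≥ 0, u − q ≥ 1, q − s ≥ 4.
Adding all 5 inequalities: the left sides telescope to 0, and the right sides sum to (-2) + (-1) + 0 + 1 + 4 = 2. So 0 ≥ 2, which is false.

Unsatisfiable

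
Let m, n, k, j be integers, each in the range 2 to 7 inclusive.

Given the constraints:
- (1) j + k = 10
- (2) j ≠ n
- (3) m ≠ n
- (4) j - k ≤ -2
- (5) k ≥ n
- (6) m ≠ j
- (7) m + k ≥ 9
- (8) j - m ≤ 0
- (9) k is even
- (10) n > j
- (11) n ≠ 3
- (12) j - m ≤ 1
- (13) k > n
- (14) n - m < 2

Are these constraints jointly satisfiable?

Satisfiable

Take m = 6, n = 5, k = 6, j = 4. Then constraint 1: j + k = 10; constraint 4: j - k = -2; constraint 7: m + k = 12, and every other listed constraint is also met.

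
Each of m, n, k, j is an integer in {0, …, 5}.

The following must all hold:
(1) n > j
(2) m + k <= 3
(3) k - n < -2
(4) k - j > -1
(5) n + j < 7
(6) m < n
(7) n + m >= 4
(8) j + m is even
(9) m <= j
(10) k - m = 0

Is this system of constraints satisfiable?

Setting (m, n, k, j) = (0, 5, 0, 0) satisfies everything: constraint 2: m + k = 0; constraint 3: k - n = -5; constraint 4: k - j = 0, and the others follow.

Satisfiable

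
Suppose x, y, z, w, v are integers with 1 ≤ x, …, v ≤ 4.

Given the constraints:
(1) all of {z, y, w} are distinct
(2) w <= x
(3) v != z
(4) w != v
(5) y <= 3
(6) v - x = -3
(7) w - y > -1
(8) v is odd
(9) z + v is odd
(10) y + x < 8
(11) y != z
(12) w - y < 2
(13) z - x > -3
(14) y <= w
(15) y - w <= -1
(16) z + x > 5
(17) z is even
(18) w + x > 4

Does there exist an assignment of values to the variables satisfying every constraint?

Satisfiable

The assignment x = 4, y = 1, z = 4, w = 2, v = 1 works:
  constraint 6 holds since v - x = -3.
  constraint 7 holds since w - y = 1.
  constraint 10 holds since y + x = 5.
The rest check out directly.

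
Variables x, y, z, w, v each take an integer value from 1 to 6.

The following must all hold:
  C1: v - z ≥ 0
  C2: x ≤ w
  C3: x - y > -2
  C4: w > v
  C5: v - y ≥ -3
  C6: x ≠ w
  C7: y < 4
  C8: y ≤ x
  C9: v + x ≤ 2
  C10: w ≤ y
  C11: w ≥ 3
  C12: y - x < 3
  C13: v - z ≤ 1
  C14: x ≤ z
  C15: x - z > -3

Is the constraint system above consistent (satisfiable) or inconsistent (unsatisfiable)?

Constraints 1, 4, 8, 10, and 14 give v < w, w ≤ y, y ≤ x, x ≤ z, z ≤ v. Chaining: v < w ≤ y ≤ x ≤ z ≤ v, which forces v < v — impossible.

Unsatisfiable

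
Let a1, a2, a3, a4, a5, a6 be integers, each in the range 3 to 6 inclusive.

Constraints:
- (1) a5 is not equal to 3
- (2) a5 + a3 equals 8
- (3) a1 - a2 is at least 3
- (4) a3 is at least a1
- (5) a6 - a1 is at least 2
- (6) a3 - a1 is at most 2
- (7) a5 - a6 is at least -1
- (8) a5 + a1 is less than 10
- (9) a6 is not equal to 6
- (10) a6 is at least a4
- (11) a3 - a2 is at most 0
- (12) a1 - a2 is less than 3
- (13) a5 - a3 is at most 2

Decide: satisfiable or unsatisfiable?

Constraints 3, 5, 7, 11, and 13 give a2 − a3 ≥ 0, a3 − a5 ≥ -2, a5 − a6 ≥ -1, a6 − a1 ≥ 2, a1 − a2 ≥ 3.
Adding all 5 inequalities: the left sides telescope to 0, and the right sides sum to 0 + (-2) + (-1) + 2 + 3 = 2. So 0 ≥ 2, which is false.

Unsatisfiable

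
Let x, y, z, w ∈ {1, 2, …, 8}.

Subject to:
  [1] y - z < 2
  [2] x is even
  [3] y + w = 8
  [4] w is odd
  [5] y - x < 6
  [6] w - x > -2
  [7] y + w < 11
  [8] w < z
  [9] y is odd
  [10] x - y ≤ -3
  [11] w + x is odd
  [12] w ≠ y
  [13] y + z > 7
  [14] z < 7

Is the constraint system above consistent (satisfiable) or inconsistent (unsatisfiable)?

Satisfiable

One satisfying assignment is x = 2, y = 5, z = 5, w = 3.
For the less obvious constraints — constraint 1: y - z = 0; constraint 3: y + w = 8 — and the others hold by inspection.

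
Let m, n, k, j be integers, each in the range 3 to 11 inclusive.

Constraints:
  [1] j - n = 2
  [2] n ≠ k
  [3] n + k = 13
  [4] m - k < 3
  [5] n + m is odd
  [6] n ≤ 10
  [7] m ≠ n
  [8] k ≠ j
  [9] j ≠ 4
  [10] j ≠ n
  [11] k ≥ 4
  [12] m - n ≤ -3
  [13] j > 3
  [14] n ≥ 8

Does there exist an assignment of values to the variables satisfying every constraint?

Take m = 5, n = 8, k = 5, j = 10. Then constraint 1: j - n = 2; constraint 3: n + k = 13; constraint 4: m - k = 0, and every other listed constraint is also met.

Satisfiable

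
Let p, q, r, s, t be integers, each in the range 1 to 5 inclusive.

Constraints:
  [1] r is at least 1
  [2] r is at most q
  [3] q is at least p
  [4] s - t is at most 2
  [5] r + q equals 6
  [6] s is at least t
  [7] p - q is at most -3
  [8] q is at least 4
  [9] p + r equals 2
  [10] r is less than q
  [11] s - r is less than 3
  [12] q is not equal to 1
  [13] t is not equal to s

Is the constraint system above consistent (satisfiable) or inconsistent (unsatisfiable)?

Take p = 1, q = 5, r = 1, s = 3, t = 1. Then constraint 4: s - t = 2; constraint 5: r + q = 6, and every other listed constraint is also met.

Satisfiable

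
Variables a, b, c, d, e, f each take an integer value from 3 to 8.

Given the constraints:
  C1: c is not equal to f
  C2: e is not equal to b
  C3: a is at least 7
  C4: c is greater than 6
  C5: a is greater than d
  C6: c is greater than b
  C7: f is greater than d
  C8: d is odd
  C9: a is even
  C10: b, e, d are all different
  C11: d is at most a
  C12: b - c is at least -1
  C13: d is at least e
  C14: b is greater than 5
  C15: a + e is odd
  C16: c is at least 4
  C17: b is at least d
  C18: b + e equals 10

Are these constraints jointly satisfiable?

One satisfying assignment is a = 8, b = 7, c = 8, d = 5, e = 3, f = 7.
For the less obvious constraints — constraint 12: b - c = -1; constraint 18: b + e = 10 — and the others hold by inspection.

Satisfiable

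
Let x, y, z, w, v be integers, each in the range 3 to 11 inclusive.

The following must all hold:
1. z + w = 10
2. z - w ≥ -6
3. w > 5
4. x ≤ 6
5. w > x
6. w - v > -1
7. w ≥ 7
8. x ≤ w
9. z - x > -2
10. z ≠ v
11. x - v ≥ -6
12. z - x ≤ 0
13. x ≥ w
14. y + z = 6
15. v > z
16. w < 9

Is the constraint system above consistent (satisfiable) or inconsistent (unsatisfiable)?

Unsatisfiable

From constraints 7 and 13: x ≥ w and w ≥ 7, so x ≥ 7. From constraint 4: x ≤ 6. But 6 < 7, so no value of x works.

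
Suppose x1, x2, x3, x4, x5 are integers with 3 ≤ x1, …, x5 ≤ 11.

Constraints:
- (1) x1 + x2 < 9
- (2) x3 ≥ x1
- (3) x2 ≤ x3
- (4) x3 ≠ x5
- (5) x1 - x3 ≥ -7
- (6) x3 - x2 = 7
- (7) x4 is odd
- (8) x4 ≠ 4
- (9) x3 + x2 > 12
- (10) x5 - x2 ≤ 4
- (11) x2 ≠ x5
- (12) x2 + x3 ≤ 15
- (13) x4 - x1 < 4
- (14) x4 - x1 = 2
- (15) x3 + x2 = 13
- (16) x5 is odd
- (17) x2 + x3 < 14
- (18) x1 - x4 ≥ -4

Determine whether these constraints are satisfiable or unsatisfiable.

Satisfiable

Take x1 = 3, x2 = 3, x3 = 10, x4 = 5, x5 = 5. Then constraint 1: x1 + x2 = 6; constraint 5: x1 - x3 = -7; constraint 6: x3 - x2 = 7, and every other listed constraint is also met.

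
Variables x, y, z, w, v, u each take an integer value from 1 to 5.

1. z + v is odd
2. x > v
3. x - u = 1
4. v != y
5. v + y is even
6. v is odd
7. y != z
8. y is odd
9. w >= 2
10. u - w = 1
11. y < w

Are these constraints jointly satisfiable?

Take x = 4, y = 1, z = 4, w = 2, v = 3, u = 3. Then constraint 1: z + v = 7 is odd; constraint 3: x - u = 1; constraint 10: u - w = 1, and every other listed constraint is also met.

Satisfiable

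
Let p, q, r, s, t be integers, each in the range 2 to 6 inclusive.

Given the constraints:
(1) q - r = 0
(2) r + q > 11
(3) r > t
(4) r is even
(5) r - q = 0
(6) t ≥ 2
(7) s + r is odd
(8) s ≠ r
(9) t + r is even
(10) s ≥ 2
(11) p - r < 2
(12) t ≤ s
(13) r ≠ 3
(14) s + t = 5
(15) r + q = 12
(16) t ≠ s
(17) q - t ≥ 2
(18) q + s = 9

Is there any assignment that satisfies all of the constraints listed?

Satisfiable

Take p = 5, q = 6, r = 6, s = 3, t = 2. Then constraint 1: q - r = 0; constraint 2: r + q = 12, and every other listed constraint is also met.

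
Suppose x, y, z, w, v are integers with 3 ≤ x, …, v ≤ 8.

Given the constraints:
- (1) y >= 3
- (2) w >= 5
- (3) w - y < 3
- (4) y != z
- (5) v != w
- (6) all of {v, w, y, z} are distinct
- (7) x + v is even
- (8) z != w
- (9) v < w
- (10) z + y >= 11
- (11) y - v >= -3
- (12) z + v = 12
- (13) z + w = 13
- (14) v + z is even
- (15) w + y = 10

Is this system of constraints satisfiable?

Satisfiable

Setting (x, y, z, w, v) = (3, 4, 7, 6, 5) satisfies everything: constraint 3: w - y = 2; constraint 10: z + y = 11, and the others follow.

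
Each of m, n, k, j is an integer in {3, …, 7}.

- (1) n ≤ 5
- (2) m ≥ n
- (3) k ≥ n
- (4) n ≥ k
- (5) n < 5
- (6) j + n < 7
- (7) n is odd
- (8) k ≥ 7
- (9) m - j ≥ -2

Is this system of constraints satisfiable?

Unsatisfiable

From constraints 4 and 8: n ≥ k and k ≥ 7, so n ≥ 7. From constraint 5: n ≤ 4. But 4 < 7, so no value of n works.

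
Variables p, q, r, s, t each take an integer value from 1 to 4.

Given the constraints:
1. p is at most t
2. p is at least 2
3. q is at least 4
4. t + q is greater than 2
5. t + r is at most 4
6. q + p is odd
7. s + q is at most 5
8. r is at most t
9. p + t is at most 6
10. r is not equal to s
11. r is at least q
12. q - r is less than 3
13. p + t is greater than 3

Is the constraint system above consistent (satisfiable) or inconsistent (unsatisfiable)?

Unsatisfiable

From constraints 1 and 2: t ≥ p ≥ 2. From constraints 3 and 11: r ≥ q ≥ 4. Hence t + r ≥ 6. But constraint 5 requires t + r ≤ 4, and 4 < 6. Contradiction.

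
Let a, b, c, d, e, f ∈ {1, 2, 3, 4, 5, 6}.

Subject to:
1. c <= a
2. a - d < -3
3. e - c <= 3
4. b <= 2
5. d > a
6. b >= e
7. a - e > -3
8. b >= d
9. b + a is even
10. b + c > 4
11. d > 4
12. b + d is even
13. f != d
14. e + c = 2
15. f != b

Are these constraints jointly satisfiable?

Unsatisfiable

From constraint 11: d ≥ 5. From constraints 4 and 8: d ≤ b and b ≤ 2, so d ≤ 2. But 2 < 5, so no value of d works.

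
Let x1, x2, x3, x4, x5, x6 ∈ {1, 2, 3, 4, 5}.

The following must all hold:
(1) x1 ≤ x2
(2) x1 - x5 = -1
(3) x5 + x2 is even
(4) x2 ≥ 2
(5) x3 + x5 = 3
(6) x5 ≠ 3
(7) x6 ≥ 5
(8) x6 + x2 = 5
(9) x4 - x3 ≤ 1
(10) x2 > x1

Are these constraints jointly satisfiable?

Unsatisfiable

From constraint 7: x6 ≥ 5. From constraint 4: x2 ≥ 2. Hence x6 + x2 ≥ 7. But constraint 8 requires x6 + x2 = 5, and 5 < 7. Contradiction.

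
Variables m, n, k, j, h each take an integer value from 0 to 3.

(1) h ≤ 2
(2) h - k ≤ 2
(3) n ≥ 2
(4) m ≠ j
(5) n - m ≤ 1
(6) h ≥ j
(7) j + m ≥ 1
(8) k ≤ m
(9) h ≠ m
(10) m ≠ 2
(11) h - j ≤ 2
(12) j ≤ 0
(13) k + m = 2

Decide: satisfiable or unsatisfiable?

Satisfiable

Try m = 1, n = 2, k = 1, j = 0, h = 0.
Check constraint 2: h - k = -1; constraint 5: n - m = 1. The remaining constraints are straightforward to verify.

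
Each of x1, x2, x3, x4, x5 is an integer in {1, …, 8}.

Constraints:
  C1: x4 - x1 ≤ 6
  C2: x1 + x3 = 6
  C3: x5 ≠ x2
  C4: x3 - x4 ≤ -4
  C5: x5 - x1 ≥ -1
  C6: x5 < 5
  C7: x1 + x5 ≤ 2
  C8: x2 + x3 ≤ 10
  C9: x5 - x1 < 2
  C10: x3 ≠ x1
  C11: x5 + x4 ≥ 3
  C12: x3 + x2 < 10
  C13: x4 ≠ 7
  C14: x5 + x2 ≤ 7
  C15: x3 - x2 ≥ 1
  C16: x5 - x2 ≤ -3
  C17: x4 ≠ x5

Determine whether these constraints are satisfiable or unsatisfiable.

Unsatisfiable

Constraints 1, 4, 5, 15, and 16 give x3 − x2 ≥ 1, x2 − x5 ≥ 3, x5 − x1 ≥ -1, x1 − x4 ≥ -6, x4 − x3 ≥ 4.
Adding all 5 inequalities: the left sides telescope to 0, and the right sides sum to 1 + 3 + (-1) + (-6) + 4 = 1. So 0 ≥ 1, which is false.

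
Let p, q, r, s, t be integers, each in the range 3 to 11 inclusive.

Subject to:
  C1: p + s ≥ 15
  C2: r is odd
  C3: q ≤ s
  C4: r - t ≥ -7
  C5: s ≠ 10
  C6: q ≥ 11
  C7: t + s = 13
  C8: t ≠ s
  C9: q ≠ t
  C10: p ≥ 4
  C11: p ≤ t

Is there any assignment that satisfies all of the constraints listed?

Unsatisfiable

From constraints 10 and 11: t ≥ p ≥ 4. From constraints 3 and 6: s ≥ q ≥ 11. Hence t + s ≥ 15. But constraint 7 requires t + s = 13, and 13 < 15. Contradiction.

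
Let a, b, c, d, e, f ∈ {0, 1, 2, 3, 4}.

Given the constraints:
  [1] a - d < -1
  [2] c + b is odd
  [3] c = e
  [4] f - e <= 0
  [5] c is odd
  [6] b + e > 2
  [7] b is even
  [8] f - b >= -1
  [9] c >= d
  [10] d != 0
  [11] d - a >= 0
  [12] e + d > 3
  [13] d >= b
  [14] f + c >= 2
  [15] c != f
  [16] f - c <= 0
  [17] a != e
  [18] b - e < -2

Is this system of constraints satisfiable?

Satisfiable

One satisfying assignment is a = 1, b = 0, c = 3, d = 3, e = 3, f = 0.
For the less obvious constraints — constraint 1: a - d = -2; constraint 4: f - e = -3 — and the others hold by inspection.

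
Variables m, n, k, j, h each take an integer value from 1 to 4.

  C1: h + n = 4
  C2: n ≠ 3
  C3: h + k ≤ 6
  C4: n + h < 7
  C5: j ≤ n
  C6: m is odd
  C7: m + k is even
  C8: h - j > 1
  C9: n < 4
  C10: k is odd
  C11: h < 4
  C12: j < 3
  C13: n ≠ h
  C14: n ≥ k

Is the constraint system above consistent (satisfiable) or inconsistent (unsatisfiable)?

Satisfiable

Take m = 3, n = 1, k = 1, j = 1, h = 3. Then constraint 1: h + n = 4; constraint 3: h + k = 4; constraint 4: n + h = 4, and every other listed constraint is also met.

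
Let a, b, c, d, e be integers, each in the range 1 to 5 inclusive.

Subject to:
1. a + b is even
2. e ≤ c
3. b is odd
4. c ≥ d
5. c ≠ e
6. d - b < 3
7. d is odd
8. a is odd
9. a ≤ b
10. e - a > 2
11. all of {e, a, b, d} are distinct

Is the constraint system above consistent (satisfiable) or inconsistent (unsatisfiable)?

Satisfiable

Try a = 1, b = 3, c = 5, d = 5, e = 4.
Check constraint 6: d - b = 2; constraint 10: e - a = 3; constraint 11: values 4, 1, 3, 5 are distinct. The remaining constraints are straightforward to verify.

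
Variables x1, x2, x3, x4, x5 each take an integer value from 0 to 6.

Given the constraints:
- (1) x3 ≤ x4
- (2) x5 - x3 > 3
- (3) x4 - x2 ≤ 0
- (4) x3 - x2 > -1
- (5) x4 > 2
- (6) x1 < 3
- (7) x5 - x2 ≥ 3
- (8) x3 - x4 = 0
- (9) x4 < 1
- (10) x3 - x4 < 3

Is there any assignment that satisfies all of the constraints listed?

From constraint 5: x4 ≥ 3. From constraint 9: x4 ≤ 0. But 0 < 3, so no value of x4 works.

Unsatisfiable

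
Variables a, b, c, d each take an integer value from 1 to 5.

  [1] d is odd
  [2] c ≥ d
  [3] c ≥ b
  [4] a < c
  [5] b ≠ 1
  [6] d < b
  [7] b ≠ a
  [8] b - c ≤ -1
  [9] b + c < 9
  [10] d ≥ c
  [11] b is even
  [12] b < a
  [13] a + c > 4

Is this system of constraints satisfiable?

Constraints 4, 6, 10, and 12 give a < c, c ≤ d, d < b, b < a. Chaining: a < c ≤ d < b < a, which forces a < a — impossible.

Unsatisfiable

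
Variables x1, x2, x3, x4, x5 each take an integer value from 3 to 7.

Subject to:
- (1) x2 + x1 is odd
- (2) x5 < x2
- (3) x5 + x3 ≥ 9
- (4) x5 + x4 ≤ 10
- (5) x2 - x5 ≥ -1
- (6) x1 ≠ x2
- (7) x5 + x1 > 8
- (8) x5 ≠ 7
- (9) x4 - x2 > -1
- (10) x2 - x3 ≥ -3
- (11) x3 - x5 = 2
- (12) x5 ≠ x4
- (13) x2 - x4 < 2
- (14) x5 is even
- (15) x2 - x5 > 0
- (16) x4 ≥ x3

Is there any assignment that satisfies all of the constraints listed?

Try x1 = 7, x2 = 6, x3 = 6, x4 = 6, x5 = 4.
Check constraint 3: x5 + x3 = 10; constraint 4: x5 + x4 = 10; constraint 5: x2 - x5 = 2. The remaining constraints are straightforward to verify.

Satisfiable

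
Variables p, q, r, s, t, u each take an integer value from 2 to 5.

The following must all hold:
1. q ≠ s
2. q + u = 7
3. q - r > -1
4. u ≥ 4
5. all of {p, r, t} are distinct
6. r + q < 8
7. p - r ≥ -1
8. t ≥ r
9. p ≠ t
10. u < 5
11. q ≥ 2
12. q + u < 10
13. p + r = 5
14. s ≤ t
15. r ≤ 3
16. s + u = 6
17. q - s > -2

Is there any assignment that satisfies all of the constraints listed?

Satisfiable

Setting (p, q, r, s, t, u) = (2, 3, 3, 2, 4, 4) satisfies everything: constraint 2: q + u = 7; constraint 3: q - r = 0, and the others follow.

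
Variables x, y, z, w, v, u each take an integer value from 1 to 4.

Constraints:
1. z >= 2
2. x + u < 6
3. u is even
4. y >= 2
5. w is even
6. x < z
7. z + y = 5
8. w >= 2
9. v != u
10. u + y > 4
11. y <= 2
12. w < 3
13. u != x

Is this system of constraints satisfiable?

Try x = 1, y = 2, z = 3, w = 2, v = 2, u = 4.
Check constraint 2: x + u = 5; constraint 7: z + y = 5; constraint 10: u + y = 6. The remaining constraints are straightforward to verify.

Satisfiable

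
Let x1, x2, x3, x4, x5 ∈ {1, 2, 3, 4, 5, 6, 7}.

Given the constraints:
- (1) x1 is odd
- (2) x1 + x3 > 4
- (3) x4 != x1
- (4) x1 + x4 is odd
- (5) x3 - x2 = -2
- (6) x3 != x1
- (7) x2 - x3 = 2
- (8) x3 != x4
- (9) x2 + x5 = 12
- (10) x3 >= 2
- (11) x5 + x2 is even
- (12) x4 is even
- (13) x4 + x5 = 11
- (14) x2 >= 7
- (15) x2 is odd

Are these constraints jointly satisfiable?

One satisfying assignment is x1 = 1, x2 = 7, x3 = 5, x4 = 6, x5 = 5.
For the less obvious constraints — constraint 2: x1 + x3 = 6; constraint 5: x3 - x2 = -2; constraint 7: x2 - x3 = 2 — and the others hold by inspection.

Satisfiable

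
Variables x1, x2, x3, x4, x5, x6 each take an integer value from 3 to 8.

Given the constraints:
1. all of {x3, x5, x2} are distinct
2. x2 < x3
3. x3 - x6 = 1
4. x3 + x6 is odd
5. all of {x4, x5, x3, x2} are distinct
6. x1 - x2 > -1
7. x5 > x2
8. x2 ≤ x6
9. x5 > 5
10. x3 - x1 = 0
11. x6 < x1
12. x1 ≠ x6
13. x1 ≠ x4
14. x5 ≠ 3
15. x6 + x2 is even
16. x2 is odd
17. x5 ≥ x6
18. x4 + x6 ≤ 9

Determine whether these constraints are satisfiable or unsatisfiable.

Satisfiable

Take x1 = 4, x2 = 3, x3 = 4, x4 = 5, x5 = 8, x6 = 3. Then constraint 3: x3 - x6 = 1; constraint 6: x1 - x2 = 1; constraint 10: x3 - x1 = 0, and every other listed constraint is also met.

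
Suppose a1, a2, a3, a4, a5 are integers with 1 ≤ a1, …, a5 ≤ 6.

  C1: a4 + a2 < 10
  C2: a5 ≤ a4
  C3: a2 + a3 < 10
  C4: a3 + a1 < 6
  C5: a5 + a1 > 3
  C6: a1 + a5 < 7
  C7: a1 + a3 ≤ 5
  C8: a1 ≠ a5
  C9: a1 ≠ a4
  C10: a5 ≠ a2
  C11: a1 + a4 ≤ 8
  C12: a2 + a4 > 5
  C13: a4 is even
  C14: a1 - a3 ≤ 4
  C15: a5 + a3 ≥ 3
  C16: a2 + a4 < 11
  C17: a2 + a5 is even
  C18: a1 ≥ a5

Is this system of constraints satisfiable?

Satisfiable

Setting (a1, a2, a3, a4, a5) = (3, 6, 2, 2, 2) satisfies everything: constraint 1: a4 + a2 = 8; constraint 3: a2 + a3 = 8; constraint 4: a3 + a1 = 5, and the others follow.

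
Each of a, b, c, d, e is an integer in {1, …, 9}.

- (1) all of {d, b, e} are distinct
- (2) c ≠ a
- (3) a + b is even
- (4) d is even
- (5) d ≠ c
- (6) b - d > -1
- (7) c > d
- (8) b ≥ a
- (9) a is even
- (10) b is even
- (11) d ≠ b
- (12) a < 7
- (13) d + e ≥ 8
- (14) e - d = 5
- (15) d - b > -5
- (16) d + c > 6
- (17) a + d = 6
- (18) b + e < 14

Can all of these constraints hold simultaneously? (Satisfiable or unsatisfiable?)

Satisfiable

Take a = 4, b = 4, c = 6, d = 2, e = 7. Then constraint 6: b - d = 2; constraint 13: d + e = 9, and every other listed constraint is also met.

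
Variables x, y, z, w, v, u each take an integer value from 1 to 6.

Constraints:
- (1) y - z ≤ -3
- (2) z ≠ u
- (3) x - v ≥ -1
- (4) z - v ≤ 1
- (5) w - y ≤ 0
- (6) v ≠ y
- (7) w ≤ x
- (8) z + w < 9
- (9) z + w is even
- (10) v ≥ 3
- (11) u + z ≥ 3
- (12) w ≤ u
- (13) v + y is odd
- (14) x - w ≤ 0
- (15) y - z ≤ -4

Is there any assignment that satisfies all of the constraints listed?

Constraints 3, 4, 5, 14, and 15 give v − z ≥ -1, z − y ≥ 4, y − w ≥ 0, w − x ≥ 0, x − v ≥ -1.
Adding all 5 inequalities: the left sides telescope to 0, and the right sides sum to (-1) + 4 + 0 + 0 + (-1) = 2. So 0 ≥ 2, which is false.

Unsatisfiable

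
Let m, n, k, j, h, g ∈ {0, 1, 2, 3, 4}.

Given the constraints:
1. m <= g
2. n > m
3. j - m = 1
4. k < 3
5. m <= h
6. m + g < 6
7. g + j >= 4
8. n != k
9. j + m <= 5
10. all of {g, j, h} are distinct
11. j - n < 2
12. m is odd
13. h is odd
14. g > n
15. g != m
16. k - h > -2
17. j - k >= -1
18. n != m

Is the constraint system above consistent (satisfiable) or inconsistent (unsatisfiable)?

Take m = 1, n = 3, k = 1, j = 2, h = 1, g = 4. Then constraint 3: j - m = 1; constraint 6: m + g = 5; constraint 7: g + j = 6, and every other listed constraint is also met.

Satisfiable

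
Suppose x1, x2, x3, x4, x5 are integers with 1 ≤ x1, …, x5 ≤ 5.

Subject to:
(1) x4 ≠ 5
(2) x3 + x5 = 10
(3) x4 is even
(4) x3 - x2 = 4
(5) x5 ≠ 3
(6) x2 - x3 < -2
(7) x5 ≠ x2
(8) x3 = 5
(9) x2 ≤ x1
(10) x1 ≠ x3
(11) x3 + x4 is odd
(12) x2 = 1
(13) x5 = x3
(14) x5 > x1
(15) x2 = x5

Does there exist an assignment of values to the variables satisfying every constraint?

Constraint 12 fixes x2 = 1 and constraint 8 fixes x3 = 5. Constraints 13 and 15 give x2 = x5 = x3, so x2 = x3. But 1 ≠ 5 — contradiction.

Unsatisfiable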